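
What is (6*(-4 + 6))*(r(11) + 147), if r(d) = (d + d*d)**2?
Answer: 210852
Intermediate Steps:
r(d) = (d + d**2)**2
(6*(-4 + 6))*(r(11) + 147) = (6*(-4 + 6))*(11**2*(1 + 11)**2 + 147) = (6*2)*(121*12**2 + 147) = 12*(121*144 + 147) = 12*(17424 + 147) = 12*17571 = 210852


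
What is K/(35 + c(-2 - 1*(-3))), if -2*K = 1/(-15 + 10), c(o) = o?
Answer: 1/360 ≈ 0.0027778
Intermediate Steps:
K = 1/10 (K = -1/(2*(-15 + 10)) = -1/2/(-5) = -1/2*(-1/5) = 1/10 ≈ 0.10000)
K/(35 + c(-2 - 1*(-3))) = (1/10)/(35 + (-2 - 1*(-3))) = (1/10)/(35 + (-2 + 3)) = (1/10)/(35 + 1) = (1/10)/36 = (1/36)*(1/10) = 1/360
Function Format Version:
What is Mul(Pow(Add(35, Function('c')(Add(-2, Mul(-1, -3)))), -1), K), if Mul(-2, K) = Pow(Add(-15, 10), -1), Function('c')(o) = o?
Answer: Rational(1, 360) ≈ 0.0027778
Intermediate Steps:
K = Rational(1, 10) (K = Mul(Rational(-1, 2), Pow(Add(-15, 10), -1)) = Mul(Rational(-1, 2), Pow(-5, -1)) = Mul(Rational(-1, 2), Rational(-1, 5)) = Rational(1, 10) ≈ 0.10000)
Mul(Pow(Add(35, Function('c')(Add(-2, Mul(-1, -3)))), -1), K) = Mul(Pow(Add(35, Add(-2, Mul(-1, -3))), -1), Rational(1, 10)) = Mul(Pow(Add(35, Add(-2, 3)), -1), Rational(1, 10)) = Mul(Pow(Add(35, 1), -1), Rational(1, 10)) = Mul(Pow(36, -1), Rational(1, 10)) = Mul(Rational(1, 36), Rational(1, 10)) = Rational(1, 360)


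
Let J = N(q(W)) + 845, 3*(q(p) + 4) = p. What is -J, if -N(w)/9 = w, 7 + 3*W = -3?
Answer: -891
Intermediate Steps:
W = -10/3 (W = -7/3 + (⅓)*(-3) = -7/3 - 1 = -10/3 ≈ -3.3333)
q(p) = -4 + p/3
N(w) = -9*w
J = 891 (J = -9*(-4 + (⅓)*(-10/3)) + 845 = -9*(-4 - 10/9) + 845 = -9*(-46/9) + 845 = 46 + 845 = 891)
-J = -1*891 = -891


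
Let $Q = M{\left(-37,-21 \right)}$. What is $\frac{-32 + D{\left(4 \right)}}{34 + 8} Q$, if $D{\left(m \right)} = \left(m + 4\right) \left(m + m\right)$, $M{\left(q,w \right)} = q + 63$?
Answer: $\frac{416}{21} \approx 19.81$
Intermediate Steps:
$M{\left(q,w \right)} = 63 + q$
$Q = 26$ ($Q = 63 - 37 = 26$)
$D{\left(m \right)} = 2 m \left(4 + m\right)$ ($D{\left(m \right)} = \left(4 + m\right) 2 m = 2 m \left(4 + m\right)$)
$\frac{-32 + D{\left(4 \right)}}{34 + 8} Q = \frac{-32 + 2 \cdot 4 \left(4 + 4\right)}{34 + 8} \cdot 26 = \frac{-32 + 2 \cdot 4 \cdot 8}{42} \cdot 26 = \left(-32 + 64\right) \frac{1}{42} \cdot 26 = 32 \cdot \frac{1}{42} \cdot 26 = \frac{16}{21} \cdot 26 = \frac{416}{21}$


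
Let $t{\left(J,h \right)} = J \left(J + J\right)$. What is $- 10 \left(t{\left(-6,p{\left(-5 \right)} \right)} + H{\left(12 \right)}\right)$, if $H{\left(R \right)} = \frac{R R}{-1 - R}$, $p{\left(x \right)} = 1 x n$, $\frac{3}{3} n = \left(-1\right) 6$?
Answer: $- \frac{7920}{13} \approx -609.23$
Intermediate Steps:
$n = -6$ ($n = \left(-1\right) 6 = -6$)
$p{\left(x \right)} = - 6 x$ ($p{\left(x \right)} = 1 x \left(-6\right) = x \left(-6\right) = - 6 x$)
$t{\left(J,h \right)} = 2 J^{2}$ ($t{\left(J,h \right)} = J 2 J = 2 J^{2}$)
$H{\left(R \right)} = \frac{R^{2}}{-1 - R}$
$- 10 \left(t{\left(-6,p{\left(-5 \right)} \right)} + H{\left(12 \right)}\right) = - 10 \left(2 \left(-6\right)^{2} - \frac{12^{2}}{1 + 12}\right) = - 10 \left(2 \cdot 36 - \frac{144}{13}\right) = - 10 \left(72 - 144 \cdot \frac{1}{13}\right) = - 10 \left(72 - \frac{144}{13}\right) = \left(-10\right) \frac{792}{13} = - \frac{7920}{13}$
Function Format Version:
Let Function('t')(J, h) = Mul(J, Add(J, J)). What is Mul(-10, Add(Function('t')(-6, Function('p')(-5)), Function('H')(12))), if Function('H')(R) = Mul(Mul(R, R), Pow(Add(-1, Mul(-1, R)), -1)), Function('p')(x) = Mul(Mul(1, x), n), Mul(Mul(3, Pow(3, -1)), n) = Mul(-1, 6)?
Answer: Rational(-7920, 13) ≈ -609.23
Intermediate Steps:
n = -6 (n = Mul(-1, 6) = -6)
Function('p')(x) = Mul(-6, x) (Function('p')(x) = Mul(Mul(1, x), -6) = Mul(x, -6) = Mul(-6, x))
Function('t')(J, h) = Mul(2, Pow(J, 2)) (Function('t')(J, h) = Mul(J, Mul(2, J)) = Mul(2, Pow(J, 2)))
Function('H')(R) = Mul(Pow(R, 2), Pow(Add(-1, Mul(-1, R)), -1))
Mul(-10, Add(Function('t')(-6, Function('p')(-5)), Function('H')(12))) = Mul(-10, Add(Mul(2, Pow(-6, 2)), Mul(-1, Pow(12, 2), Pow(Add(1, 12), -1)))) = Mul(-10, Add(Mul(2, 36), Mul(-1, 144, Pow(13, -1)))) = Mul(-10, Add(72, Mul(-1, 144, Rational(1, 13)))) = Mul(-10, Add(72, Rational(-144, 13))) = Mul(-10, Rational(792, 13)) = Rational(-7920, 13)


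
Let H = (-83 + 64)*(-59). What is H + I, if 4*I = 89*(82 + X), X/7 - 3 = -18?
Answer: 2437/4 ≈ 609.25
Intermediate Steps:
X = -105 (X = 21 + 7*(-18) = 21 - 126 = -105)
H = 1121 (H = -19*(-59) = 1121)
I = -2047/4 (I = (89*(82 - 105))/4 = (89*(-23))/4 = (1/4)*(-2047) = -2047/4 ≈ -511.75)
H + I = 1121 - 2047/4 = 2437/4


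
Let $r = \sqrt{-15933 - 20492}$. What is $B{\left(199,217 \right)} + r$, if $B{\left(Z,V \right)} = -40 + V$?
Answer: $177 + 5 i \sqrt{1457} \approx 177.0 + 190.85 i$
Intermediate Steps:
$r = 5 i \sqrt{1457}$ ($r = \sqrt{-36425} = 5 i \sqrt{1457} \approx 190.85 i$)
$B{\left(199,217 \right)} + r = \left(-40 + 217\right) + 5 i \sqrt{1457} = 177 + 5 i \sqrt{1457}$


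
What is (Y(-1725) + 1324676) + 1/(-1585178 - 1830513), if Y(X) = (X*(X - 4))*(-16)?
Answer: -158473456905285/3415691 ≈ -4.6396e+7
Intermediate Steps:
Y(X) = -16*X*(-4 + X) (Y(X) = (X*(-4 + X))*(-16) = -16*X*(-4 + X))
(Y(-1725) + 1324676) + 1/(-1585178 - 1830513) = (16*(-1725)*(4 - 1*(-1725)) + 1324676) + 1/(-1585178 - 1830513) = (16*(-1725)*(4 + 1725) + 1324676) + 1/(-3415691) = (16*(-1725)*1729 + 1324676) - 1/3415691 = (-47720400 + 1324676) - 1/3415691 = -46395724 - 1/3415691 = -158473456905285/3415691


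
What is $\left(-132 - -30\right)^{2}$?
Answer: $10404$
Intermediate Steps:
$\left(-132 - -30\right)^{2} = \left(-132 + \left(-38 + 68\right)\right)^{2} = \left(-132 + 30\right)^{2} = \left(-102\right)^{2} = 10404$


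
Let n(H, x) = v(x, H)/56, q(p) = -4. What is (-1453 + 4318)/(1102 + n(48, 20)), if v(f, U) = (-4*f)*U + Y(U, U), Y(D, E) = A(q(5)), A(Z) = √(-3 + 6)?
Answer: 9284983680/3349168381 - 160440*√3/3349168381 ≈ 2.7722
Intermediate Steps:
A(Z) = √3
Y(D, E) = √3
v(f, U) = √3 - 4*U*f (v(f, U) = (-4*f)*U + √3 = -4*U*f + √3 = √3 - 4*U*f)
n(H, x) = √3/56 - H*x/14 (n(H, x) = (√3 - 4*H*x)/56 = (√3 - 4*H*x)*(1/56) = √3/56 - H*x/14)
(-1453 + 4318)/(1102 + n(48, 20)) = (-1453 + 4318)/(1102 + (√3/56 - 1/14*48*20)) = 2865/(1102 + (√3/56 - 480/7)) = 2865/(1102 + (-480/7 + √3/56)) = 2865/(7234/7 + √3/56)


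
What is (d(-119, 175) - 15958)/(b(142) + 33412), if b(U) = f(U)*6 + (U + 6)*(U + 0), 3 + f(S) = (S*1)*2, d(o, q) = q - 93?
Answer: -7938/28057 ≈ -0.28292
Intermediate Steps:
d(o, q) = -93 + q
f(S) = -3 + 2*S (f(S) = -3 + (S*1)*2 = -3 + S*2 = -3 + 2*S)
b(U) = -18 + 12*U + U*(6 + U) (b(U) = (-3 + 2*U)*6 + (U + 6)*(U + 0) = (-18 + 12*U) + (6 + U)*U = (-18 + 12*U) + U*(6 + U) = -18 + 12*U + U*(6 + U))
(d(-119, 175) - 15958)/(b(142) + 33412) = ((-93 + 175) - 15958)/((-18 + 142**2 + 18*142) + 33412) = (82 - 15958)/((-18 + 20164 + 2556) + 33412) = -15876/(22702 + 33412) = -15876/56114 = -15876*1/56114 = -7938/28057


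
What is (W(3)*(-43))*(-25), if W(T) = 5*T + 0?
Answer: 16125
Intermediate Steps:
W(T) = 5*T
(W(3)*(-43))*(-25) = ((5*3)*(-43))*(-25) = (15*(-43))*(-25) = -645*(-25) = 16125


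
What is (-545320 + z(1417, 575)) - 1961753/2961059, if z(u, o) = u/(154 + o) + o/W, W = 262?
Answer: -308407221265687423/565556346882 ≈ -5.4532e+5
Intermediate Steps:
z(u, o) = o/262 + u/(154 + o) (z(u, o) = u/(154 + o) + o/262 = o/262 + u/(154 + o))
(-545320 + z(1417, 575)) - 1961753/2961059 = (-545320 + (575² + 154*575 + 262*1417)/(262*(154 + 575))) - 1961753/2961059 = (-545320 + (1/262)*(330625 + 88550 + 371254)/729) - 1961753*1/2961059 = (-545320 + (1/262)*(1/729)*790429) - 1961753/2961059 = (-545320 + 790429/190998) - 1961753/2961059 = -104154238931/190998 - 1961753/2961059 = -308407221265687423/565556346882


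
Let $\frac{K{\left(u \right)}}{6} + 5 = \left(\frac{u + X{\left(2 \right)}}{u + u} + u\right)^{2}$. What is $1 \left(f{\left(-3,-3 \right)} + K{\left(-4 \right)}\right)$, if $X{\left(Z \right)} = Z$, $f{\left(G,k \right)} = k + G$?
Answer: $\frac{387}{8} \approx 48.375$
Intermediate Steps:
$f{\left(G,k \right)} = G + k$
$K{\left(u \right)} = -30 + 6 \left(u + \frac{2 + u}{2 u}\right)^{2}$ ($K{\left(u \right)} = -30 + 6 \left(\frac{u + 2}{u + u} + u\right)^{2} = -30 + 6 \left(\frac{2 + u}{2 u} + u\right)^{2} = -30 + 6 \left(u + \frac{2 + u}{2 u}\right)^{2}$)
$1 \left(f{\left(-3,-3 \right)} + K{\left(-4 \right)}\right) = 1 \left(\left(-3 - 3\right) - \left(30 - \frac{3 \left(2 - 4 + 2 \left(-4\right)^{2}\right)^{2}}{2 \cdot 16}\right)\right) = 1 \left(-6 - \left(30 - \frac{3 \left(2 - 4 + 2 \cdot 16\right)^{2}}{32}\right)\right) = 1 \left(-6 - \left(30 - \frac{3 \left(2 - 4 + 32\right)^{2}}{32}\right)\right) = 1 \left(-6 - \left(30 - \frac{3 \cdot 30^{2}}{32}\right)\right) = 1 \left(-6 - \left(30 - \frac{675}{8}\right)\right) = 1 \left(-6 + \left(-30 + \frac{675}{8}\right)\right) = 1 \left(-6 + \frac{435}{8}\right) = 1 \cdot \frac{387}{8} = \frac{387}{8}$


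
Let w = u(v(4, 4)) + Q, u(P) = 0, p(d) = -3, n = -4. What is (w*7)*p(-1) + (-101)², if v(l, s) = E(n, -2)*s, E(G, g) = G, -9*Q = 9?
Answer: 10222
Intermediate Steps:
Q = -1 (Q = -⅑*9 = -1)
v(l, s) = -4*s
w = -1 (w = 0 - 1 = -1)
(w*7)*p(-1) + (-101)² = -1*7*(-3) + (-101)² = -7*(-3) + 10201 = 21 + 10201 = 10222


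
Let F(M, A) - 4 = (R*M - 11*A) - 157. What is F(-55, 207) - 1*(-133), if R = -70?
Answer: 1553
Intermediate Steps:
F(M, A) = -153 - 70*M - 11*A (F(M, A) = 4 + ((-70*M - 11*A) - 157) = 4 + (-157 - 70*M - 11*A) = -153 - 70*M - 11*A)
F(-55, 207) - 1*(-133) = (-153 - 70*(-55) - 11*207) - 1*(-133) = (-153 + 3850 - 2277) + 133 = 1420 + 133 = 1553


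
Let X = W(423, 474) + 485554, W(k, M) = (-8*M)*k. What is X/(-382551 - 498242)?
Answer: 1118462/880793 ≈ 1.2698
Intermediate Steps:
W(k, M) = -8*M*k
X = -1118462 (X = -8*474*423 + 485554 = -1604016 + 485554 = -1118462)
X/(-382551 - 498242) = -1118462/(-382551 - 498242) = -1118462/(-880793) = -1118462*(-1/880793) = 1118462/880793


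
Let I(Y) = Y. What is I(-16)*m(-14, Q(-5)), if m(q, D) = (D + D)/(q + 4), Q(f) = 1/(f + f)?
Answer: -8/25 ≈ -0.32000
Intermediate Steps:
Q(f) = 1/(2*f)
m(q, D) = 2*D/(4 + q) (m(q, D) = (2*D)/(4 + q) = 2*D/(4 + q))
I(-16)*m(-14, Q(-5)) = -32*(½)/(-5)/(4 - 14) = -32*(½)*(-⅕)/(-10) = -32*(-1)*(-1)/(10*10) = -16*1/50 = -8/25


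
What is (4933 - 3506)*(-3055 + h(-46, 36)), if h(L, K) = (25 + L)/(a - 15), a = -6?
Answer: -4358058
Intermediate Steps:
h(L, K) = -25/21 - L/21 (h(L, K) = (25 + L)/(-6 - 15) = (25 + L)/(-21) = (25 + L)*(-1/21) = -25/21 - L/21)
(4933 - 3506)*(-3055 + h(-46, 36)) = (4933 - 3506)*(-3055 + (-25/21 - 1/21*(-46))) = 1427*(-3055 + (-25/21 + 46/21)) = 1427*(-3055 + 1) = 1427*(-3054) = -4358058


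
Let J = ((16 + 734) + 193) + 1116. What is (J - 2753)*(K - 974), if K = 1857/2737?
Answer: 1848802814/2737 ≈ 6.7549e+5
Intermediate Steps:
K = 1857/2737 (K = 1857*(1/2737) = 1857/2737 ≈ 0.67848)
J = 2059 (J = (750 + 193) + 1116 = 943 + 1116 = 2059)
(J - 2753)*(K - 974) = (2059 - 2753)*(1857/2737 - 974) = -694*(-2663981/2737) = 1848802814/2737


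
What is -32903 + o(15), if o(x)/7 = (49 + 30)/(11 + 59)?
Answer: -328951/10 ≈ -32895.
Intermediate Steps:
o(x) = 79/10 (o(x) = 7*((49 + 30)/(11 + 59)) = 7*(79/70) = 79/10)
-32903 + o(15) = -32903 + 79/10 = -328951/10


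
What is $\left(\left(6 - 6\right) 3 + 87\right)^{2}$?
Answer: $7569$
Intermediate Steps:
$\left(\left(6 - 6\right) 3 + 87\right)^{2} = \left(0 \cdot 3 + 87\right)^{2} = \left(0 + 87\right)^{2} = 87^{2} = 7569$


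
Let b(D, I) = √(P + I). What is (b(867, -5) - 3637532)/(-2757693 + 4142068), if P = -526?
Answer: -3637532/1384375 + 3*I*√59/1384375 ≈ -2.6276 + 1.6645e-5*I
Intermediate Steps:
b(D, I) = √(-526 + I)
(b(867, -5) - 3637532)/(-2757693 + 4142068) = (√(-526 - 5) - 3637532)/(-2757693 + 4142068) = (√(-531) - 3637532)/1384375 = (3*I*√59 - 3637532)*(1/1384375) = (-3637532 + 3*I*√59)*(1/1384375) = -3637532/1384375 + 3*I*√59/1384375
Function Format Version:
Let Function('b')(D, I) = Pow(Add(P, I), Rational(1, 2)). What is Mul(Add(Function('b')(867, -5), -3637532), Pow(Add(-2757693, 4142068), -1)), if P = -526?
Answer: Add(Rational(-3637532, 1384375), Mul(Rational(3, 1384375), I, Pow(59, Rational(1, 2)))) ≈ Add(-2.6276, Mul(1.6645e-5, I))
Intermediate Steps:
Function('b')(D, I) = Pow(Add(-526, I), Rational(1, 2))
Mul(Add(Function('b')(867, -5), -3637532), Pow(Add(-2757693, 4142068), -1)) = Mul(Add(Pow(Add(-526, -5), Rational(1, 2)), -3637532), Pow(Add(-2757693, 4142068), -1)) = Mul(Add(Pow(-531, Rational(1, 2)), -3637532), Pow(1384375, -1)) = Mul(Add(Mul(3, I, Pow(59, Rational(1, 2))), -3637532), Rational(1, 1384375)) = Mul(Add(-3637532, Mul(3, I, Pow(59, Rational(1, 2)))), Rational(1, 1384375)) = Add(Rational(-3637532, 1384375), Mul(Rational(3, 1384375), I, Pow(59, Rational(1, 2))))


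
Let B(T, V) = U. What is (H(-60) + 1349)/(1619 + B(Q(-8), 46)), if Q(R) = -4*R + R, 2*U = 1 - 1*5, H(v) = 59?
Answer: 128/147 ≈ 0.87075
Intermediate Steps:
U = -2 (U = (1 - 1*5)/2 = (1 - 5)/2 = (1/2)*(-4) = -2)
Q(R) = -3*R
B(T, V) = -2
(H(-60) + 1349)/(1619 + B(Q(-8), 46)) = (59 + 1349)/(1619 - 2) = 1408/1617 = 1408*(1/1617) = 128/147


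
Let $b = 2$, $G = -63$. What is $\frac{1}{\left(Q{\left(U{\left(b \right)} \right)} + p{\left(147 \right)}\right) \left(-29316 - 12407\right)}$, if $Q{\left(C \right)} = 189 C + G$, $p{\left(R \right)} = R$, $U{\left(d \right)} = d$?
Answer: $- \frac{1}{19276026} \approx -5.1878 \cdot 10^{-8}$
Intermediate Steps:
$Q{\left(C \right)} = -63 + 189 C$ ($Q{\left(C \right)} = 189 C - 63 = -63 + 189 C$)
$\frac{1}{\left(Q{\left(U{\left(b \right)} \right)} + p{\left(147 \right)}\right) \left(-29316 - 12407\right)} = \frac{1}{\left(\left(-63 + 189 \cdot 2\right) + 147\right) \left(-29316 - 12407\right)} = \frac{1}{\left(\left(-63 + 378\right) + 147\right) \left(-41723\right)} = \frac{1}{\left(315 + 147\right) \left(-41723\right)} = \frac{1}{462 \left(-41723\right)} = \frac{1}{-19276026} = - \frac{1}{19276026}$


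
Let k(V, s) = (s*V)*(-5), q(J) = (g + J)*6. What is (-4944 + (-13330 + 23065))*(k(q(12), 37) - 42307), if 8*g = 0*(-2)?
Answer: -266508957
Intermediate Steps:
g = 0 (g = (0*(-2))/8 = (⅛)*0 = 0)
q(J) = 6*J (q(J) = (0 + J)*6 = J*6 = 6*J)
k(V, s) = -5*V*s (k(V, s) = (V*s)*(-5) = -5*V*s)
(-4944 + (-13330 + 23065))*(k(q(12), 37) - 42307) = (-4944 + (-13330 + 23065))*(-5*6*12*37 - 42307) = (-4944 + 9735)*(-5*72*37 - 42307) = 4791*(-13320 - 42307) = 4791*(-55627) = -266508957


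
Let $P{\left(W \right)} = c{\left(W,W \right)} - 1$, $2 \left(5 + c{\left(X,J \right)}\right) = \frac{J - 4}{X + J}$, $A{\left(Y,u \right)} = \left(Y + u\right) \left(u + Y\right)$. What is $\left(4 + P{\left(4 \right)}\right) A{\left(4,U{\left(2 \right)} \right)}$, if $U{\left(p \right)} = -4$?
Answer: $0$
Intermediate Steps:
$A{\left(Y,u \right)} = \left(Y + u\right)^{2}$ ($A{\left(Y,u \right)} = \left(Y + u\right) \left(Y + u\right) = \left(Y + u\right)^{2}$)
$c{\left(X,J \right)} = -5 + \frac{-4 + J}{2 \left(J + X\right)}$ ($c{\left(X,J \right)} = -5 + \frac{\left(J - 4\right) \frac{1}{X + J}}{2} = -5 + \frac{\left(-4 + J\right) \frac{1}{J + X}}{2} = -5 + \frac{\frac{1}{J + X} \left(-4 + J\right)}{2} = -5 + \frac{-4 + J}{2 \left(J + X\right)}$)
$P{\left(W \right)} = -1 + \frac{-2 - \frac{19 W}{2}}{2 W}$ ($P{\left(W \right)} = \frac{-2 - 5 W - \frac{9 W}{2}}{W + W} - 1 = \frac{-2 - \frac{19 W}{2}}{2 W} - 1 = -1 + \frac{-2 - \frac{19 W}{2}}{2 W}$)
$\left(4 + P{\left(4 \right)}\right) A{\left(4,U{\left(2 \right)} \right)} = \left(4 - 6\right) \left(4 - 4\right)^{2} = \left(4 - 6\right) 0^{2} = \left(4 - 6\right) 0 = \left(-2\right) 0 = 0$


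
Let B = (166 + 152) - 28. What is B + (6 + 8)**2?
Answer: 486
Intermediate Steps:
B = 290 (B = 318 - 28 = 290)
B + (6 + 8)**2 = 290 + (6 + 8)**2 = 290 + 14**2 = 290 + 196 = 486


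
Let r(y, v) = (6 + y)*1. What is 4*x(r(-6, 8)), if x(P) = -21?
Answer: -84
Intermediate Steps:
r(y, v) = 6 + y
4*x(r(-6, 8)) = 4*(-21) = -84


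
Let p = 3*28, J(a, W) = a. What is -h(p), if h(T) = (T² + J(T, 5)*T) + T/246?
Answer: -578606/41 ≈ -14112.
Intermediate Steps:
p = 84
h(T) = 2*T² + T/246 (h(T) = (T² + T*T) + T/246 = (T² + T²) + T*(1/246) = 2*T² + T/246)
-h(p) = -84*(1 + 492*84)/246 = -84*(1 + 41328)/246 = -84*41329/246 = -1*578606/41 = -578606/41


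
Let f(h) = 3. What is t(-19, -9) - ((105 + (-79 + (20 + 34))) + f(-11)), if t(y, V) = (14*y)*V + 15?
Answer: 2326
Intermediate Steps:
t(y, V) = 15 + 14*V*y (t(y, V) = 14*V*y + 15 = 15 + 14*V*y)
t(-19, -9) - ((105 + (-79 + (20 + 34))) + f(-11)) = (15 + 14*(-9)*(-19)) - ((105 + (-79 + (20 + 34))) + 3) = (15 + 2394) - ((105 + (-79 + 54)) + 3) = 2409 - ((105 - 25) + 3) = 2409 - (80 + 3) = 2409 - 1*83 = 2409 - 83 = 2326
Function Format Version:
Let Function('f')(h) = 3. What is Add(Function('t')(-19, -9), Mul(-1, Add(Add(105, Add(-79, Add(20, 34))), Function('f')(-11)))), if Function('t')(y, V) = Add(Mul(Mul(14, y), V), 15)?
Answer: 2326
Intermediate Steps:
Function('t')(y, V) = Add(15, Mul(14, V, y)) (Function('t')(y, V) = Add(Mul(14, V, y), 15) = Add(15, Mul(14, V, y)))
Add(Function('t')(-19, -9), Mul(-1, Add(Add(105, Add(-79, Add(20, 34))), Function('f')(-11)))) = Add(Add(15, Mul(14, -9, -19)), Mul(-1, Add(Add(105, Add(-79, Add(20, 34))), 3))) = Add(Add(15, 2394), Mul(-1, Add(Add(105, Add(-79, 54)), 3))) = Add(2409, Mul(-1, Add(Add(105, -25), 3))) = Add(2409, Mul(-1, Add(80, 3))) = Add(2409, Mul(-1, 83)) = Add(2409, -83) = 2326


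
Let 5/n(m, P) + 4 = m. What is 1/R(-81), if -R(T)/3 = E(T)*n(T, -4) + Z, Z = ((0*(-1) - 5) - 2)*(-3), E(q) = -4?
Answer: -17/1083 ≈ -0.015697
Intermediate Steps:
n(m, P) = 5/(-4 + m)
Z = 21 (Z = ((0 - 5) - 2)*(-3) = (-5 - 2)*(-3) = -7*(-3) = 21)
R(T) = -63 + 60/(-4 + T) (R(T) = -3*(-20/(-4 + T) + 21) = -3*(21 - 20/(-4 + T)) = -63 + 60/(-4 + T))
1/R(-81) = 1/(3*(104 - 21*(-81))/(-4 - 81)) = 1/(3*(104 + 1701)/(-85)) = 1/(3*(-1/85)*1805) = 1/(-1083/17) = -17/1083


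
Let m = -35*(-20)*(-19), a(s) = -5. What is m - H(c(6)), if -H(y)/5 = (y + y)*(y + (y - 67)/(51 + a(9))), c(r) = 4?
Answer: -303480/23 ≈ -13195.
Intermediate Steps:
m = -13300 (m = 700*(-19) = -13300)
H(y) = -10*y*(-67/46 + 47*y/46) (H(y) = -5*(y + y)*(y + (y - 67)/(51 - 5)) = -5*2*y*(y + (-67 + y)/46) = -5*2*y*(y + (-67 + y)*(1/46)) = -5*2*y*(y + (-67/46 + y/46)) = -5*2*y*(-67/46 + 47*y/46) = -10*y*(-67/46 + 47*y/46))
m - H(c(6)) = -13300 - 5*4*(67 - 47*4)/23 = -13300 - 5*4*(67 - 188)/23 = -13300 - 5*4*(-121)/23 = -13300 - 1*(-2420/23) = -13300 + 2420/23 = -303480/23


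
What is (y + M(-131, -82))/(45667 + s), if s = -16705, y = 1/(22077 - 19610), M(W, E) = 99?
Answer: 122117/35724627 ≈ 0.0034183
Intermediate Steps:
y = 1/2467 ≈ 0.00040535
(y + M(-131, -82))/(45667 + s) = (1/2467 + 99)/(45667 - 16705) = (244234/2467)/28962 = (244234/2467)*(1/28962) = 122117/35724627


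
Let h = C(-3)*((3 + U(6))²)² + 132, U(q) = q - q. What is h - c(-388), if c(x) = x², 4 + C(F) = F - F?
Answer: -150736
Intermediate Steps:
C(F) = -4 (C(F) = -4 + (F - F) = -4 + 0 = -4)
U(q) = 0
h = -192 (h = -4*(3 + 0)⁴ + 132 = -4*(3²)² + 132 = -4*9² + 132 = -4*81 + 132 = -324 + 132 = -192)
h - c(-388) = -192 - 1*(-388)² = -192 - 1*150544 = -192 - 150544 = -150736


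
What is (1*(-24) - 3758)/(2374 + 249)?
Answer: -62/43 ≈ -1.4419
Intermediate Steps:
(1*(-24) - 3758)/(2374 + 249) = (-24 - 3758)/2623 = -3782*1/2623 = -62/43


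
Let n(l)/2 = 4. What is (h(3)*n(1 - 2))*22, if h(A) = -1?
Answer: -176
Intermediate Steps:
n(l) = 8 (n(l) = 2*4 = 8)
(h(3)*n(1 - 2))*22 = -1*8*22 = -8*22 = -176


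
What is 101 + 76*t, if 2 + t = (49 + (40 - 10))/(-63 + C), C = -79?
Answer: -6623/71 ≈ -93.282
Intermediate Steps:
t = -363/142 (t = -2 + (49 + (40 - 10))/(-63 - 79) = -2 + (49 + 30)/(-142) = -2 + 79*(-1/142) = -2 - 79/142 = -363/142 ≈ -2.5563)
101 + 76*t = 101 + 76*(-363/142) = 101 - 13794/71 = -6623/71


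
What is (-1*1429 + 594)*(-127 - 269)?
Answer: 330660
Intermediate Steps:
(-1*1429 + 594)*(-127 - 269) = (-1429 + 594)*(-396) = -835*(-396) = 330660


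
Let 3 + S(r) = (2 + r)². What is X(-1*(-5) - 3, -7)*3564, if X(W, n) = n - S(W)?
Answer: -71280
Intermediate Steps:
S(r) = -3 + (2 + r)²
X(W, n) = 3 + n - (2 + W)² (X(W, n) = n - (-3 + (2 + W)²) = n + (3 - (2 + W)²) = 3 + n - (2 + W)²)
X(-1*(-5) - 3, -7)*3564 = (3 - 7 - (2 + (-1*(-5) - 3))²)*3564 = (3 - 7 - (2 + (5 - 3))²)*3564 = (3 - 7 - (2 + 2)²)*3564 = (3 - 7 - 1*4²)*3564 = (3 - 7 - 1*16)*3564 = (3 - 7 - 16)*3564 = -20*3564 = -71280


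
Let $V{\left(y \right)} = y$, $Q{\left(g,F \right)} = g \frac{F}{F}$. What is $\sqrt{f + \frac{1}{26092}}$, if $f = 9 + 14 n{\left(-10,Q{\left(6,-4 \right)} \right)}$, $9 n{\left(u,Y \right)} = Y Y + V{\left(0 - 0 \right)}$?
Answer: $\frac{\sqrt{11062884063}}{13046} \approx 8.0623$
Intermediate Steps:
$Q{\left(g,F \right)} = g$ ($Q{\left(g,F \right)} = g 1 = g$)
$n{\left(u,Y \right)} = \frac{Y^{2}}{9}$ ($n{\left(u,Y \right)} = \frac{Y Y + \left(0 - 0\right)}{9} = \frac{Y^{2} + \left(0 + 0\right)}{9} = \frac{Y^{2} + 0}{9} = \frac{Y^{2}}{9}$)
$f = 65$ ($f = 9 + 14 \frac{6^{2}}{9} = 9 + 14 \cdot \frac{1}{9} \cdot 36 = 9 + 14 \cdot 4 = 9 + 56 = 65$)
$\sqrt{f + \frac{1}{26092}} = \sqrt{65 + \frac{1}{26092}} = \sqrt{\frac{1695981}{26092}} = \frac{\sqrt{11062884063}}{13046}$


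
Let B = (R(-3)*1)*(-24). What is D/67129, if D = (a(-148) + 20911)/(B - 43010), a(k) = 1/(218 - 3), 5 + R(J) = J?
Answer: -2247933/308990423615 ≈ -7.2751e-6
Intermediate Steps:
R(J) = -5 + J
B = 192 (B = ((-5 - 3)*1)*(-24) = -8*1*(-24) = -8*(-24) = 192)
a(k) = 1/215
D = -2247933/4602935 (D = (1/215 + 20911)/(192 - 43010) = (4495866/215)/(-42818) = (4495866/215)*(-1/42818) = -2247933/4602935 ≈ -0.48837)
D/67129 = -2247933/4602935/67129 = -2247933/4602935*1/67129 = -2247933/308990423615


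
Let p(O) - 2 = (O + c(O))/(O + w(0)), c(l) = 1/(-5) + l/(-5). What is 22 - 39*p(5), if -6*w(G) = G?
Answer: -2141/25 ≈ -85.640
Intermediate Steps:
w(G) = -G/6
c(l) = -⅕ - l/5 (c(l) = 1*(-⅕) + l*(-⅕) = -⅕ - l/5)
p(O) = 2 + (-⅕ + 4*O/5)/O (p(O) = 2 + (O + (-⅕ - O/5))/(O - ⅙*0) = 2 + (-⅕ + 4*O/5)/(O + 0) = 2 + (-⅕ + 4*O/5)/O)
22 - 39*p(5) = 22 - 39*(-1 + 14*5)/(5*5) = 22 - 39*(-1 + 70)/(5*5) = 22 - 39*69/(5*5) = 22 - 39*69/25 = 22 - 2691/25 = -2141/25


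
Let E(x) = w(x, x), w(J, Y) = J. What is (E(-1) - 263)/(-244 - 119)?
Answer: 8/11 ≈ 0.72727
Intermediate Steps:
E(x) = x
(E(-1) - 263)/(-244 - 119) = (-1 - 263)/(-244 - 119) = -264/(-363) = -264*(-1/363) = 8/11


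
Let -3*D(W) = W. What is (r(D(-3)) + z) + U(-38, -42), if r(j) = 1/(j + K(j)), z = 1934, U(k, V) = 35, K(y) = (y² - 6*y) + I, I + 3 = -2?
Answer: 17720/9 ≈ 1968.9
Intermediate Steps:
I = -5 (I = -3 - 2 = -5)
D(W) = -W/3
K(y) = -5 + y² - 6*y (K(y) = (y² - 6*y) - 5 = -5 + y² - 6*y)
r(j) = 1/(-5 + j² - 5*j) (r(j) = 1/(j + (-5 + j² - 6*j)) = 1/(-5 + j² - 5*j))
(r(D(-3)) + z) + U(-38, -42) = (1/(-5 + (-⅓*(-3))² - (-5)*(-3)/3) + 1934) + 35 = (1/(-5 + 1² - 5*1) + 1934) + 35 = (1/(-5 + 1 - 5) + 1934) + 35 = (1/(-9) + 1934) + 35 = (-⅑ + 1934) + 35 = 17405/9 + 35 = 17720/9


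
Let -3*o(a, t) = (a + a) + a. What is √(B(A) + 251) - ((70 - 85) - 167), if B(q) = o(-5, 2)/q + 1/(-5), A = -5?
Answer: 182 + √6245/5 ≈ 197.81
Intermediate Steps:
o(a, t) = -a (o(a, t) = -((a + a) + a)/3 = -(2*a + a)/3 = -a)
B(q) = -⅕ + 5/q (B(q) = (-1*(-5))/q + 1/(-5) = 5/q + 1*(-⅕) = 5/q - ⅕ = -⅕ + 5/q)
√(B(A) + 251) - ((70 - 85) - 167) = √((⅕)*(25 - 1*(-5))/(-5) + 251) - ((70 - 85) - 167) = √((⅕)*(-⅕)*(25 + 5) + 251) - (-15 - 167) = √((⅕)*(-⅕)*30 + 251) - 1*(-182) = √(-6/5 + 251) + 182 = √(1249/5) + 182 = √6245/5 + 182 = 182 + √6245/5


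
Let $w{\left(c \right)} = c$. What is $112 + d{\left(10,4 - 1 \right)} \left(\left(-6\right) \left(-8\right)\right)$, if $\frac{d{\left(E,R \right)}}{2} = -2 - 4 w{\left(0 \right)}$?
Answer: $-80$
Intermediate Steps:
$d{\left(E,R \right)} = -4$ ($d{\left(E,R \right)} = 2 \left(-2 - 0\right) = 2 \left(-2 + 0\right) = 2 \left(-2\right) = -4$)
$112 + d{\left(10,4 - 1 \right)} \left(\left(-6\right) \left(-8\right)\right) = 112 - 4 \left(\left(-6\right) \left(-8\right)\right) = 112 - 192 = -80$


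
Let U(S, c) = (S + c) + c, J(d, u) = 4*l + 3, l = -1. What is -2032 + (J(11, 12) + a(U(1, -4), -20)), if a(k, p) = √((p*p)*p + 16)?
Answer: -2033 + 4*I*√499 ≈ -2033.0 + 89.353*I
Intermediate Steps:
J(d, u) = -1 (J(d, u) = 4*(-1) + 3 = -4 + 3 = -1)
U(S, c) = S + 2*c
a(k, p) = √(16 + p³) (a(k, p) = √(p²*p + 16) = √(p³ + 16) = √(16 + p³))
-2032 + (J(11, 12) + a(U(1, -4), -20)) = -2032 + (-1 + √(16 + (-20)³)) = -2032 + (-1 + √(16 - 8000)) = -2032 + (-1 + √(-7984)) = -2032 + (-1 + 4*I*√499) = -2033 + 4*I*√499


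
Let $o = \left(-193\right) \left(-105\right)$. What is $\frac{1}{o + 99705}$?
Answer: $\frac{1}{119970} \approx 8.3354 \cdot 10^{-6}$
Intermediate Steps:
$o = 20265$
$\frac{1}{o + 99705} = \frac{1}{20265 + 99705} = \frac{1}{119970}$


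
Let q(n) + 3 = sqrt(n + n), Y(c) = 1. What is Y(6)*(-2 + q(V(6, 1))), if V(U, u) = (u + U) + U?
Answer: -5 + sqrt(26) ≈ 0.099020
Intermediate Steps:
V(U, u) = u + 2*U (V(U, u) = (U + u) + U = u + 2*U)
q(n) = -3 + sqrt(2)*sqrt(n) (q(n) = -3 + sqrt(n + n) = -3 + sqrt(2*n) = -3 + sqrt(2)*sqrt(n))
Y(6)*(-2 + q(V(6, 1))) = 1*(-2 + (-3 + sqrt(2)*sqrt(1 + 2*6))) = 1*(-2 + (-3 + sqrt(2)*sqrt(1 + 12))) = 1*(-2 + (-3 + sqrt(2)*sqrt(13))) = 1*(-2 + (-3 + sqrt(26))) = 1*(-5 + sqrt(26)) = -5 + sqrt(26)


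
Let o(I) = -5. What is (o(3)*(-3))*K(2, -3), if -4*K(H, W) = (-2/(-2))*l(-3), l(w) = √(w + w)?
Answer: -15*I*√6/4 ≈ -9.1856*I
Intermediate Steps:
l(w) = √2*√w (l(w) = √(2*w) = √2*√w)
K(H, W) = -I*√6/4 (K(H, W) = --2/(-2)*√2*√(-3)/4 = -(-½*(-2))*√2*(I*√3)/4 = -I*√6/4)
(o(3)*(-3))*K(2, -3) = (-5*(-3))*(-I*√6/4) = 15*(-I*√6/4) = -15*I*√6/4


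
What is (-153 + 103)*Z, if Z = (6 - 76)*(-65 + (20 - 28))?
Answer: -255500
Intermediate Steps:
Z = 5110 (Z = -70*(-65 - 8) = -70*(-73) = 5110)
(-153 + 103)*Z = (-153 + 103)*5110 = -50*5110 = -255500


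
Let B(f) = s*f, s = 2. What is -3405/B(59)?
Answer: -3405/118 ≈ -28.856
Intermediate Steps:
B(f) = 2*f
-3405/B(59) = -3405/(2*59) = -3405/118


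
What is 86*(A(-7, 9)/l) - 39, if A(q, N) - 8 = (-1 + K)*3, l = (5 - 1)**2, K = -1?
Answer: -113/4 ≈ -28.250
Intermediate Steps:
l = 16 (l = 4**2 = 16)
A(q, N) = 2 (A(q, N) = 8 + (-1 - 1)*3 = 8 - 2*3 = 8 - 6 = 2)
86*(A(-7, 9)/l) - 39 = 86*(2/16) - 39 = 86*(2*(1/16)) - 39 = 86*(1/8) - 39 = 43/4 - 39 = -113/4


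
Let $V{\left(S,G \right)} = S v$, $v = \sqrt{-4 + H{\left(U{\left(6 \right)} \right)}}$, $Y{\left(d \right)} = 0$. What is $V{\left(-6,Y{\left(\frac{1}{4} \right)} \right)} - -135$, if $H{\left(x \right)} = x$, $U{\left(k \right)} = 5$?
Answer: $129$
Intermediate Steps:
$v = 1$ ($v = \sqrt{-4 + 5} = \sqrt{1} = 1$)
$V{\left(S,G \right)} = S$ ($V{\left(S,G \right)} = S 1 = S$)
$V{\left(-6,Y{\left(\frac{1}{4} \right)} \right)} - -135 = -6 - -135 = -6 + 135 = 129$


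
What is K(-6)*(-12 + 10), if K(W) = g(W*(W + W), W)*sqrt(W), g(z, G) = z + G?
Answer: -132*I*sqrt(6) ≈ -323.33*I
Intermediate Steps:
g(z, G) = G + z
K(W) = sqrt(W)*(W + 2*W**2) (K(W) = (W + W*(W + W))*sqrt(W) = (W + W*(2*W))*sqrt(W) = (W + 2*W**2)*sqrt(W) = sqrt(W)*(W + 2*W**2))
K(-6)*(-12 + 10) = ((-6)**(3/2)*(1 + 2*(-6)))*(-12 + 10) = ((-6*I*sqrt(6))*(1 - 12))*(-2) = (-6*I*sqrt(6)*(-11))*(-2) = (66*I*sqrt(6))*(-2) = -132*I*sqrt(6)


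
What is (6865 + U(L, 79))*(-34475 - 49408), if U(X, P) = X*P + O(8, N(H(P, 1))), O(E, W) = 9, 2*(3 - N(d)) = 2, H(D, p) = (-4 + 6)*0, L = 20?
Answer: -709146882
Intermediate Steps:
H(D, p) = 0 (H(D, p) = 2*0 = 0)
N(d) = 2 (N(d) = 3 - 1/2*2 = 3 - 1 = 2)
U(X, P) = 9 + P*X (U(X, P) = X*P + 9 = P*X + 9 = 9 + P*X)
(6865 + U(L, 79))*(-34475 - 49408) = (6865 + (9 + 79*20))*(-34475 - 49408) = (6865 + (9 + 1580))*(-83883) = (6865 + 1589)*(-83883) = 8454*(-83883) = -709146882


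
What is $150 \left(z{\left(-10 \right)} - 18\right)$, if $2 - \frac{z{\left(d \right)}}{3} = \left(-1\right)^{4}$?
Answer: $-2250$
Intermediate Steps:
$z{\left(d \right)} = 3$ ($z{\left(d \right)} = 6 - 3 \left(-1\right)^{4} = 6 - 3 = 3$)
$150 \left(z{\left(-10 \right)} - 18\right) = 150 \left(3 - 18\right) = 150 \left(-15\right) = -2250$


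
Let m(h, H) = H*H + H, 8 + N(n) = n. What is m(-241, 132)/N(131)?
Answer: 5852/41 ≈ 142.73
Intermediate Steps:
N(n) = -8 + n
m(h, H) = H + H² (m(h, H) = H² + H = H + H²)
m(-241, 132)/N(131) = (132*(1 + 132))/(-8 + 131) = (132*133)/123 = 17556*(1/123) = 5852/41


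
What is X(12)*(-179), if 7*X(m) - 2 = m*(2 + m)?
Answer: -30430/7 ≈ -4347.1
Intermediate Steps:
X(m) = 2/7 + m*(2 + m)/7 (X(m) = 2/7 + (m*(2 + m))/7 = 2/7 + m*(2 + m)/7)
X(12)*(-179) = (2/7 + (⅐)*12² + (2/7)*12)*(-179) = (2/7 + (⅐)*144 + 24/7)*(-179) = (2/7 + 144/7 + 24/7)*(-179) = (170/7)*(-179) = -30430/7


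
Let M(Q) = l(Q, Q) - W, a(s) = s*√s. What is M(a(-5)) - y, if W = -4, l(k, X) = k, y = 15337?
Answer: -15333 - 5*I*√5 ≈ -15333.0 - 11.18*I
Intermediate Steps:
a(s) = s^(3/2)
M(Q) = 4 + Q (M(Q) = Q - 1*(-4) = Q + 4 = 4 + Q)
M(a(-5)) - y = (4 + (-5)^(3/2)) - 1*15337 = (4 - 5*I*√5) - 15337 = -15333 - 5*I*√5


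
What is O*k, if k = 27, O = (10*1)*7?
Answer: 1890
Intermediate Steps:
O = 70 (O = 10*7 = 70)
O*k = 70*27 = 1890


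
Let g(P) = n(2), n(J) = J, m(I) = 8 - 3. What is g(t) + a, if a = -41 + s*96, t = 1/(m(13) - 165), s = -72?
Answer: -6951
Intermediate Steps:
m(I) = 5
t = -1/160 (t = 1/(5 - 165) = 1/(-160) = -1/160 ≈ -0.0062500)
g(P) = 2
a = -6953 (a = -41 - 72*96 = -41 - 6912 = -6953)
g(t) + a = 2 - 6953 = -6951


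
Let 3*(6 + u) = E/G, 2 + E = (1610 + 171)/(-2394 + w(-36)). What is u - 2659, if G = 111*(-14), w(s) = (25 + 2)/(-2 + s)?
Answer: -2182610533/818991 ≈ -2665.0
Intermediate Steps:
w(s) = 27/(-2 + s)
G = -1554
E = -249676/90999 (E = -2 + (1610 + 171)/(-2394 + 27/(-2 - 36)) = -2 + 1781/(-2394 + 27/(-38)) = -2 + 1781/(-2394 + 27*(-1/38)) = -2 + 1781/(-2394 - 27/38) = -2 + 1781/(-90999/38) = -2 + 1781*(-38/90999) = -2 - 67678/90999 = -249676/90999 ≈ -2.7437)
u = -4913464/818991 (u = -6 + (-249676/90999/(-1554))/3 = -6 + (-249676/90999*(-1/1554))/3 = -6 + (1/3)*(482/272997) = -6 + 482/818991 = -4913464/818991 ≈ -5.9994)
u - 2659 = -4913464/818991 - 2659 = -2182610533/818991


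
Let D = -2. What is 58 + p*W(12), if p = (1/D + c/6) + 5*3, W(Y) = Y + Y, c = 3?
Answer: 418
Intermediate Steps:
W(Y) = 2*Y
p = 15 (p = (1/(-2) + 3/6) + 5*3 = (1*(-1/2) + 3*(1/6)) + 15 = (-1/2 + 1/2) + 15 = 0 + 15 = 15)
58 + p*W(12) = 58 + 15*(2*12) = 58 + 15*24 = 58 + 360 = 418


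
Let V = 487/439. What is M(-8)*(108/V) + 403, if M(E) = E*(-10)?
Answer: 3989221/487 ≈ 8191.4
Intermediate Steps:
V = 487/439 (V = 487*(1/439) = 487/439 ≈ 1.1093)
M(E) = -10*E
M(-8)*(108/V) + 403 = (-10*(-8))*(108/(487/439)) + 403 = 80*(108*(439/487)) + 403 = 80*(47412/487) + 403 = 3792960/487 + 403 = 3989221/487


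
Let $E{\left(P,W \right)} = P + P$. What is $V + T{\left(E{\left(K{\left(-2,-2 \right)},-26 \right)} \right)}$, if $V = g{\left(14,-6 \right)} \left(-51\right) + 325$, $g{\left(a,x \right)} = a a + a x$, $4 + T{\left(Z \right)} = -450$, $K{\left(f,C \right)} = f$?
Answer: $-5841$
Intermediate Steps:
$E{\left(P,W \right)} = 2 P$
$T{\left(Z \right)} = -454$ ($T{\left(Z \right)} = -4 - 450 = -454$)
$g{\left(a,x \right)} = a^{2} + a x$
$V = -5387$ ($V = 14 \left(14 - 6\right) \left(-51\right) + 325 = 14 \cdot 8 \left(-51\right) + 325 = 112 \left(-51\right) + 325 = -5712 + 325 = -5387$)
$V + T{\left(E{\left(K{\left(-2,-2 \right)},-26 \right)} \right)} = -5387 - 454 = -5841$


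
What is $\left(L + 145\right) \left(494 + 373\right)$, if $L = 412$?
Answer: $482919$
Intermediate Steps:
$\left(L + 145\right) \left(494 + 373\right) = \left(412 + 145\right) \left(494 + 373\right) = 557 \cdot 867 = 482919$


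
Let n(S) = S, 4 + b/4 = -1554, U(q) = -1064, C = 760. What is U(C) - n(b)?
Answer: 5168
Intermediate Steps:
b = -6232 (b = -16 + 4*(-1554) = -16 - 6216 = -6232)
U(C) - n(b) = -1064 - 1*(-6232) = -1064 + 6232 = 5168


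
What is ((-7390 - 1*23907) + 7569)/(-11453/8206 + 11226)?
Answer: -194711968/92109103 ≈ -2.1139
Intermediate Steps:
((-7390 - 1*23907) + 7569)/(-11453/8206 + 11226) = ((-7390 - 23907) + 7569)/(-11453*1/8206 + 11226) = (-31297 + 7569)/(-11453/8206 + 11226) = -23728/92109103/8206 = -23728*8206/92109103 = -194711968/92109103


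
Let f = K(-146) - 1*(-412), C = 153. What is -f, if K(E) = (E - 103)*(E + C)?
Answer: 1331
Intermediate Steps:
K(E) = (-103 + E)*(153 + E) (K(E) = (E - 103)*(E + 153) = (-103 + E)*(153 + E))
f = -1331 (f = (-15759 + (-146)² + 50*(-146)) - 1*(-412) = (-15759 + 21316 - 7300) + 412 = -1743 + 412 = -1331)
-f = -1*(-1331) = 1331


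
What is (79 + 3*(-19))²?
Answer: 484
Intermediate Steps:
(79 + 3*(-19))² = (79 - 57)² = 22² = 484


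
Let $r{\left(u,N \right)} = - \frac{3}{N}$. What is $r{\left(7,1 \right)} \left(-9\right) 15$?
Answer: $405$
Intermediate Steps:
$r{\left(7,1 \right)} \left(-9\right) 15 = - \frac{3}{1} \left(-9\right) 15 = \left(-3\right) 1 \left(-9\right) 15 = \left(-3\right) \left(-9\right) 15 = 27 \cdot 15 = 405$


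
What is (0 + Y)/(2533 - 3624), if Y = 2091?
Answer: -2091/1091 ≈ -1.9166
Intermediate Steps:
(0 + Y)/(2533 - 3624) = (0 + 2091)/(2533 - 3624) = 2091/(-1091) = 2091*(-1/1091) = -2091/1091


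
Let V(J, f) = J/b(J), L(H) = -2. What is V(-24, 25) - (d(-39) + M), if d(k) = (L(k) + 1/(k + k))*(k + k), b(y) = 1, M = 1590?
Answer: -1771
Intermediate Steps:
V(J, f) = J (V(J, f) = J/1 = J*1 = J)
d(k) = 2*k*(-2 + 1/(2*k)) (d(k) = (-2 + 1/(k + k))*(k + k) = (-2 + 1/(2*k))*(2*k) = 2*k*(-2 + 1/(2*k)))
V(-24, 25) - (d(-39) + M) = -24 - ((1 - 4*(-39)) + 1590) = -24 - ((1 + 156) + 1590) = -24 - (157 + 1590) = -24 - 1*1747 = -24 - 1747 = -1771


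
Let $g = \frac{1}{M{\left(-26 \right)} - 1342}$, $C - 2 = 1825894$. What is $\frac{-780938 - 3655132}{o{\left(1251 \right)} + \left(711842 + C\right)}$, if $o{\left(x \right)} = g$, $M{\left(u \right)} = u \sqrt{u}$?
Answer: $\frac{8872140 \left(- 13 \sqrt{26} + 671 i\right)}{- 3405644395 i + 65981188 \sqrt{26}} \approx -1.748 + 5.8208 \cdot 10^{-11} i$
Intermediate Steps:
$C = 1825896$ ($C = 2 + 1825894 = 1825896$)
$M{\left(u \right)} = u^{\frac{3}{2}}$
$g = \frac{1}{-1342 - 26 i \sqrt{26}}$ ($g = \frac{1}{\left(-26\right)^{\frac{3}{2}} - 1342} = \frac{1}{- 26 i \sqrt{26} - 1342} = \frac{1}{-1342 - 26 i \sqrt{26}} \approx -0.00073795 + 7.2902 \cdot 10^{-5} i$)
$o{\left(x \right)} = \frac{i}{2 \left(- 671 i + 13 \sqrt{26}\right)}$
$\frac{-780938 - 3655132}{o{\left(1251 \right)} + \left(711842 + C\right)} = \frac{-780938 - 3655132}{\frac{i}{2 \left(- 671 i + 13 \sqrt{26}\right)} + \left(711842 + 1825896\right)} = - \frac{4436070}{\frac{i}{2 \left(- 671 i + 13 \sqrt{26}\right)} + 2537738} = - \frac{4436070}{2537738 + \frac{i}{2 \left(- 671 i + 13 \sqrt{26}\right)}}$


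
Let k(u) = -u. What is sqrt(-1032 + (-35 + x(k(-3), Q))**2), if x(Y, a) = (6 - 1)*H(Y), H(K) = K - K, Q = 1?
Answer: sqrt(193) ≈ 13.892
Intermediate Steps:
H(K) = 0
x(Y, a) = 0 (x(Y, a) = (6 - 1)*0 = 5*0 = 0)
sqrt(-1032 + (-35 + x(k(-3), Q))**2) = sqrt(-1032 + (-35 + 0)**2) = sqrt(-1032 + (-35)**2) = sqrt(-1032 + 1225) = sqrt(193)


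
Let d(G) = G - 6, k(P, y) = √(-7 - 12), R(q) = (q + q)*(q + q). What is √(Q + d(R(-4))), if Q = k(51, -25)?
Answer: √(58 + I*√19) ≈ 7.6211 + 0.28597*I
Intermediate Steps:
R(q) = 4*q² (R(q) = (2*q)*(2*q) = 4*q²)
k(P, y) = I*√19 (k(P, y) = √(-19) = I*√19)
d(G) = -6 + G
Q = I*√19 ≈ 4.3589*I
√(Q + d(R(-4))) = √(I*√19 + (-6 + 4*(-4)²)) = √(I*√19 + (-6 + 4*16)) = √(I*√19 + (-6 + 64)) = √(I*√19 + 58) = √(58 + I*√19)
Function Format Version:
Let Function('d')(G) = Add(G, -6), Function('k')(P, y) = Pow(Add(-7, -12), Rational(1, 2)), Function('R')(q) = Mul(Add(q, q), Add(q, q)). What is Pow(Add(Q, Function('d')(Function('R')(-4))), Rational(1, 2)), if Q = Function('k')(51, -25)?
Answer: Pow(Add(58, Mul(I, Pow(19, Rational(1, 2)))), Rational(1, 2)) ≈ Add(7.6211, Mul(0.28597, I))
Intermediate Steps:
Function('R')(q) = Mul(4, Pow(q, 2)) (Function('R')(q) = Mul(Mul(2, q), Mul(2, q)) = Mul(4, Pow(q, 2)))
Function('k')(P, y) = Mul(I, Pow(19, Rational(1, 2))) (Function('k')(P, y) = Pow(-19, Rational(1, 2)) = Mul(I, Pow(19, Rational(1, 2))))
Function('d')(G) = Add(-6, G)
Q = Mul(I, Pow(19, Rational(1, 2))) ≈ Mul(4.3589, I)
Pow(Add(Q, Function('d')(Function('R')(-4))), Rational(1, 2)) = Pow(Add(Mul(I, Pow(19, Rational(1, 2))), Add(-6, Mul(4, Pow(-4, 2)))), Rational(1, 2)) = Pow(Add(Mul(I, Pow(19, Rational(1, 2))), Add(-6, Mul(4, 16))), Rational(1, 2)) = Pow(Add(Mul(I, Pow(19, Rational(1, 2))), Add(-6, 64)), Rational(1, 2)) = Pow(Add(Mul(I, Pow(19, Rational(1, 2))), 58), Rational(1, 2)) = Pow(Add(58, Mul(I, Pow(19, Rational(1, 2)))), Rational(1, 2))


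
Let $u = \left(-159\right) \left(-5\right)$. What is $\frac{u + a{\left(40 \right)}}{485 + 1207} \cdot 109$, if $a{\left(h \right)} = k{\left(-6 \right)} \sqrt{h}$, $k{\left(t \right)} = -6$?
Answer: $\frac{28885}{564} - \frac{109 \sqrt{10}}{141} \approx 48.77$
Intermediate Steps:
$u = 795$
$a{\left(h \right)} = - 6 \sqrt{h}$
$\frac{u + a{\left(40 \right)}}{485 + 1207} \cdot 109 = \frac{795 - 6 \sqrt{40}}{485 + 1207} \cdot 109 = \frac{795 - 6 \cdot 2 \sqrt{10}}{1692} \cdot 109 = \left(795 - 12 \sqrt{10}\right) \frac{1}{1692} \cdot 109 = \left(\frac{265}{564} - \frac{\sqrt{10}}{141}\right) 109 = \frac{28885}{564} - \frac{109 \sqrt{10}}{141}$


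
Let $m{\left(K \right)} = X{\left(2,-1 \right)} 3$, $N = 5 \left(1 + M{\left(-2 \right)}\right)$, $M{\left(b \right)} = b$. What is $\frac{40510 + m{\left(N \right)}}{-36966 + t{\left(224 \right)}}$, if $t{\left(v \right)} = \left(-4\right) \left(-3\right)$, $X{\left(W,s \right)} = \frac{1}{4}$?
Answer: $- \frac{162043}{147816} \approx -1.0962$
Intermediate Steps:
$N = -5$ ($N = 5 \left(1 - 2\right) = 5 \left(-1\right) = -5$)
$X{\left(W,s \right)} = \frac{1}{4}$
$m{\left(K \right)} = \frac{3}{4}$ ($m{\left(K \right)} = \frac{1}{4} \cdot 3 = \frac{3}{4}$)
$t{\left(v \right)} = 12$
$\frac{40510 + m{\left(N \right)}}{-36966 + t{\left(224 \right)}} = \frac{40510 + \frac{3}{4}}{-36966 + 12} = \frac{162043}{4 \left(-36954\right)} = \frac{162043}{4} \left(- \frac{1}{36954}\right) = - \frac{162043}{147816}$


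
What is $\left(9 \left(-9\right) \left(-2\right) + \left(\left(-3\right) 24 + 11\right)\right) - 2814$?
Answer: $-2713$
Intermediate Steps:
$\left(9 \left(-9\right) \left(-2\right) + \left(\left(-3\right) 24 + 11\right)\right) - 2814 = \left(\left(-81\right) \left(-2\right) + \left(-72 + 11\right)\right) - 2814 = \left(162 - 61\right) - 2814 = 101 - 2814 = -2713$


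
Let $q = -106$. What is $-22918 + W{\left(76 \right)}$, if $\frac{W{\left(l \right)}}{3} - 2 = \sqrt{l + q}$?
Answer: $-22912 + 3 i \sqrt{30} \approx -22912.0 + 16.432 i$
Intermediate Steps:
$W{\left(l \right)} = 6 + 3 \sqrt{-106 + l}$ ($W{\left(l \right)} = 6 + 3 \sqrt{l - 106} = 6 + 3 \sqrt{-106 + l}$)
$-22918 + W{\left(76 \right)} = -22918 + \left(6 + 3 \sqrt{-106 + 76}\right) = -22918 + \left(6 + 3 \sqrt{-30}\right) = -22918 + \left(6 + 3 i \sqrt{30}\right) = -22912 + 3 i \sqrt{30}$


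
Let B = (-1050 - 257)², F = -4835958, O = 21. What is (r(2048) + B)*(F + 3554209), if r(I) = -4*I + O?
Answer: -2179073276422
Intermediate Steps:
r(I) = 21 - 4*I (r(I) = -4*I + 21 = 21 - 4*I)
B = 1708249 (B = (-1307)² = 1708249)
(r(2048) + B)*(F + 3554209) = ((21 - 4*2048) + 1708249)*(-4835958 + 3554209) = ((21 - 8192) + 1708249)*(-1281749) = (-8171 + 1708249)*(-1281749) = 1700078*(-1281749) = -2179073276422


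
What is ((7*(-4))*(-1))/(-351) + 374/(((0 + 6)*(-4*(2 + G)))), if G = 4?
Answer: -7517/2808 ≈ -2.6770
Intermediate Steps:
((7*(-4))*(-1))/(-351) + 374/(((0 + 6)*(-4*(2 + G)))) = ((7*(-4))*(-1))/(-351) + 374/(((0 + 6)*(-4*(2 + 4)))) = -28*(-1)*(-1/351) + 374/((6*(-4*6))) = 28*(-1/351) + 374/((6*(-24))) = -28/351 + 374/(-144) = -28/351 + 374*(-1/144) = -28/351 - 187/72 = -7517/2808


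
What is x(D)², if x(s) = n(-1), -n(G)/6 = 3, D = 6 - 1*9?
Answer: 324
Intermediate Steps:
D = -3 (D = 6 - 9 = -3)
n(G) = -18 (n(G) = -6*3 = -18)
x(s) = -18
x(D)² = (-18)² = 324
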